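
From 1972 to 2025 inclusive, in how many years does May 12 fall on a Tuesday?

Track May 12's weekday year by year (advancing +1, or +2 across a Feb 29):
  1972: Fri  1973: Sat (+1)  1974: Sun (+1)  1975: Mon (+1)  1976: Wed (+2)
  1977: Thu (+1)  1978: Fri (+1)  1979: Sat (+1)  1980: Mon (+2)  1981: Tue (+1) ✓
  1982: Wed (+1)  1983: Thu (+1)  1984: Sat (+2)  1985: Sun (+1)  … (26 more years) …
  2012: Sat (+2)  2013: Sun (+1)  2014: Mon (+1)  2015: Tue (+1) ✓  2016: Thu (+2)
  2017: Fri (+1)  2018: Sat (+1)  2019: Sun (+1)  2020: Tue (+2) ✓  2021: Wed (+1)
  2022: Thu (+1)  2023: Fri (+1)  2024: Sun (+2)  2025: Mon (+1)
Tuesday years: 1981, 1987, 1992, 1998, 2009, 2015, 2020 — 7 in total.

7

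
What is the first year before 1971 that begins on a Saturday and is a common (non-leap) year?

Jan 1 advances by 2 weekdays after a leap year and by 1 after a common year.
1971: Jan 1 is Friday.
1970: Thursday
1969: Wednesday
1968: Monday (leap)
1967: Sunday
1966: Saturday
1966 begins on a Saturday and is a common year.

1966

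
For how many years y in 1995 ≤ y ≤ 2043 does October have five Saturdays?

20

October has 31 days; it has five Saturdays when Saturday falls among the first (month-length − 28) days — i.e. when October 1 is one of Saturday/Friday/Thursday.
October 1 by year: 1995:Sun 1996:Tue 1997:Wed 1998:Thu✓ 1999:Fri✓ 2000:Sun 2001:Mon 2002:Tue 2003:Wed 2004:Fri✓ 2005:Sat✓ 2006:Sun 2007:Mon 2008:Wed 2009:Thu✓ …(19 more)… 2029:Mon 2030:Tue 2031:Wed 2032:Fri✓ 2033:Sat✓ 2034:Sun 2035:Mon 2036:Wed 2037:Thu✓ 2038:Fri✓ 2039:Sat✓ 2040:Mon 2041:Tue 2042:Wed 2043:Thu✓
Years with five Saturdays: 1998, 1999, 2004, 2005, 2009, 2010, 2011, 2015, 2016, 2020, 2021, 2022, 2026, 2027, 2032, 2033, 2037, 2038, 2039, 2043 → 20.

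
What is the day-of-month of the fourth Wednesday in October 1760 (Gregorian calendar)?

22

October 1, 1760 is a Wednesday, so the first Wednesday is the 1st.
The fourth Wednesday is 1 + 21 = 22.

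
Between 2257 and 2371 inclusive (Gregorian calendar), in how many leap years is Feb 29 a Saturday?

Leap years in 2257–2371: 27 of them.
Feb 29 weekday advances by 5 (mod 7) from one leap year to the next four years later (or differs when a century non-leap intervenes).
Leap-day weekdays: 2260:Wed 2264:Mon 2268:Sat✓ 2272:Thu 2276:Tue 2280:Sun 2284:Fri 2288:Wed 2292:Mon 2296:Sat✓ 2304:Mon 2308:Sat✓ 2312:Thu 2316:Tue 2320:Sun 2324:Fri 2328:Wed 2332:Mon 2336:Sat✓ 2340:Thu 2344:Tue 2348:Sun 2352:Fri 2356:Wed 2360:Mon 2364:Sat✓ 2368:Thu
Saturday: 2268, 2296, 2308, 2336, 2364 → 5.

5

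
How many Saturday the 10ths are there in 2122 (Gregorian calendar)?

2

Check the 10th of each month of 2122: Jan 10: Sat, Feb 10: Tue, Mar 10: Tue, Apr 10: Fri, May 10: Sun, Jun 10: Wed, Jul 10: Fri, Aug 10: Mon, Sep 10: Thu, Oct 10: Sat, Nov 10: Tue, Dec 10: Thu.
Saturday occurs in January, October — 2 months.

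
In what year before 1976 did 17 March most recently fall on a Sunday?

From one year to the next, a fixed date's weekday advances by 1, or by 2 when a Feb 29 lies between the two dates.
1976: March 17 is Wednesday.
1975: Monday (−2)
1974: Sunday (−1)
17 March falls on a Sunday in 1974.

1974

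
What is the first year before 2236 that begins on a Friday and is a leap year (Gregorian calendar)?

Jan 1 advances by 2 weekdays after a leap year and by 1 after a common year.
2236: Jan 1 is Friday (leap).
2235: Thursday
2234: Wednesday
2233: Tuesday
2232: Sunday (leap)
2231: Saturday
2230: Friday
2229: Thursday
2228: Tuesday (leap)
2227: Monday
2226: Sunday
2225: Saturday
2224: Thursday (leap)
2223: Wednesday
2222: Tuesday
2221: Monday
2220: Saturday (leap)
2219: Friday
2218: Thursday
2217: Wednesday
2216: Monday (leap)
2215: Sunday
2214: Saturday
2213: Friday
2212: Wednesday (leap)
2211: Tuesday
2210: Monday
2209: Sunday
2208: Friday (leap)
2208 begins on a Friday and is a leap year.

2208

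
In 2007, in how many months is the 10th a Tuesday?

Check the 10th of each month of 2007: Jan 10: Wed, Feb 10: Sat, Mar 10: Sat, Apr 10: Tue, May 10: Thu, Jun 10: Sun, Jul 10: Tue, Aug 10: Fri, Sep 10: Mon, Oct 10: Wed, Nov 10: Sat, Dec 10: Mon.
Tuesday occurs in April, July — 2 months.

2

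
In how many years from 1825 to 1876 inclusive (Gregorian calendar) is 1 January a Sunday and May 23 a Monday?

Check each year's weekday for 1 January and May 23:
  1825: Sat/Mon  1826: Sun/Tue  1827: Mon/Wed  1828: Tue/Fri  1829: Thu/Sat  1830: Fri/Sun  1831: Sat/Mon  1832: Sun/Wed  1833: Tue/Thu  1834: Wed/Fri  1835: Thu/Sat  1836: Fri/Mon  1837: Sun/Tue  1838: Mon/Wed  …(24 more)…  1863: Thu/Sat  1864: Fri/Mon  1865: Sun/Tue  1866: Mon/Wed  1867: Tue/Thu  1868: Wed/Sat  1869: Fri/Sun  1870: Sat/Mon  1871: Sun/Tue  1872: Mon/Thu  1873: Wed/Fri  1874: Thu/Sat  1875: Fri/Sun  1876: Sat/Tue
Both conditions hold in: no year — 0.

0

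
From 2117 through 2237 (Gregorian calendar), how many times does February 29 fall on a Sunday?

4

Leap years in 2117–2237: 29 of them.
Feb 29 weekday advances by 5 (mod 7) from one leap year to the next four years later (or differs when a century non-leap intervenes).
Leap-day weekdays: 2120:Thu 2124:Tue 2128:Sun✓ 2132:Fri 2136:Wed 2140:Mon 2144:Sat 2148:Thu 2152:Tue 2156:Sun✓ 2160:Fri 2164:Wed 2168:Mon …(3 more)… 2184:Sun✓ 2188:Fri 2192:Wed 2196:Mon 2204:Wed 2208:Mon 2212:Sat 2216:Thu 2220:Tue 2224:Sun✓ 2228:Fri 2232:Wed 2236:Mon
Sunday: 2128, 2156, 2184, 2224 → 4.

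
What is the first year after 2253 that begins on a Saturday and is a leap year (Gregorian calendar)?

2276

Jan 1 advances by 2 weekdays after a leap year and by 1 after a common year.
2253: Jan 1 is Saturday.
2254: Sunday
2255: Monday
2256: Tuesday (leap)
2257: Thursday
2258: Friday
2259: Saturday
2260: Sunday (leap)
2261: Tuesday
2262: Wednesday
2263: Thursday
2264: Friday (leap)
2265: Sunday
2266: Monday
2267: Tuesday
2268: Wednesday (leap)
2269: Friday
2270: Saturday
2271: Sunday
2272: Monday (leap)
2273: Wednesday
2274: Thursday
2275: Friday
2276: Saturday (leap)
2276 begins on a Saturday and is a leap year.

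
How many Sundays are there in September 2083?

September 2083 has 30 days and begins on Wednesday.
The first Sunday is September 5.
Sundays fall on 5, 12, 19, 26 — that's 4.

4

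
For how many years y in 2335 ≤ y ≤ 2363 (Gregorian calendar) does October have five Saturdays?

12

October has 31 days; it has five Saturdays when Saturday falls among the first (month-length − 28) days — i.e. when October 1 is one of Saturday/Friday/Thursday.
October 1 by year: 2335:Tue 2336:Thu✓ 2337:Fri✓ 2338:Sat✓ 2339:Sun 2340:Tue 2341:Wed 2342:Thu✓ 2343:Fri✓ 2344:Sun 2345:Mon 2346:Tue 2347:Wed 2348:Fri✓ 2349:Sat✓ 2350:Sun 2351:Mon 2352:Wed 2353:Thu✓ 2354:Fri✓ 2355:Sat✓ 2356:Mon 2357:Tue 2358:Wed 2359:Thu✓ 2360:Sat✓ 2361:Sun 2362:Mon 2363:Tue
Years with five Saturdays: 2336, 2337, 2338, 2342, 2343, 2348, 2349, 2353, 2354, 2355, 2359, 2360 → 12.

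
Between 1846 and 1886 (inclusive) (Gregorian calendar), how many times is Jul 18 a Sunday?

7

Track Jul 18's weekday year by year (advancing +1, or +2 across a Feb 29):
  1846: Sat  1847: Sun (+1) ✓  1848: Tue (+2)  1849: Wed (+1)  1850: Thu (+1)
  1851: Fri (+1)  1852: Sun (+2) ✓  1853: Mon (+1)  1854: Tue (+1)  1855: Wed (+1)
  1856: Fri (+2)  1857: Sat (+1)  1858: Sun (+1) ✓  1859: Mon (+1)  … (13 more years) …
  1873: Fri (+1)  1874: Sat (+1)  1875: Sun (+1) ✓  1876: Tue (+2)  1877: Wed (+1)
  1878: Thu (+1)  1879: Fri (+1)  1880: Sun (+2) ✓  1881: Mon (+1)  1882: Tue (+1)
  1883: Wed (+1)  1884: Fri (+2)  1885: Sat (+1)  1886: Sun (+1) ✓
Sunday years: 1847, 1852, 1858, 1869, 1875, 1880, 1886 — 7 in total.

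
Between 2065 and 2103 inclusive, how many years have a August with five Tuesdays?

17

August has 31 days; it has five Tuesdays when Tuesday falls among the first (month-length − 28) days — i.e. when August 1 is one of Tuesday/Monday/Sunday.
August 1 by year: 2065:Sat 2066:Sun✓ 2067:Mon✓ 2068:Wed 2069:Thu 2070:Fri 2071:Sat 2072:Mon✓ 2073:Tue✓ 2074:Wed 2075:Thu 2076:Sat 2077:Sun✓ 2078:Mon✓ 2079:Tue✓ …(9 more)… 2089:Mon✓ 2090:Tue✓ 2091:Wed 2092:Fri 2093:Sat 2094:Sun✓ 2095:Mon✓ 2096:Wed 2097:Thu 2098:Fri 2099:Sat 2100:Sun✓ 2101:Mon✓ 2102:Tue✓ 2103:Wed
Years with five Tuesdays: 2066, 2067, 2072, 2073, 2077, 2078, 2079, 2083, 2084, 2088, 2089, 2090, 2094, 2095, 2100, 2101, 2102 → 17.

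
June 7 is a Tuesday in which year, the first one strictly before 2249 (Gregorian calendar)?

From one year to the next, a fixed date's weekday advances by 1, or by 2 when a Feb 29 lies between the two dates.
2249: June 7 is Thursday.
2248: Wednesday (−1)
2247: Monday (−2)
2246: Sunday (−1)
2245: Saturday (−1)
2244: Friday (−1)
2243: Wednesday (−2)
2242: Tuesday (−1)
June 7 falls on a Tuesday in 2242.

2242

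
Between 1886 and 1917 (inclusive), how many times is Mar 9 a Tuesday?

Track Mar 9's weekday year by year (advancing +1, or +2 across a Feb 29):
  1886: Tue ✓  1887: Wed (+1)  1888: Fri (+2)  1889: Sat (+1)  1890: Sun (+1)
  1891: Mon (+1)  1892: Wed (+2)  1893: Thu (+1)  1894: Fri (+1)  1895: Sat (+1)
  1896: Mon (+2)  1897: Tue (+1) ✓  1898: Wed (+1)  1899: Thu (+1)  … (4 more years) …
  1904: Wed (+2)  1905: Thu (+1)  1906: Fri (+1)  1907: Sat (+1)  1908: Mon (+2)
  1909: Tue (+1) ✓  1910: Wed (+1)  1911: Thu (+1)  1912: Sat (+2)  1913: Sun (+1)
  1914: Mon (+1)  1915: Tue (+1) ✓  1916: Thu (+2)  1917: Fri (+1)
Tuesday years: 1886, 1897, 1909, 1915 — 4 in total.

4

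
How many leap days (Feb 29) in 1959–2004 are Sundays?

2

Leap years in 1959–2004: 12 of them.
Feb 29 weekday advances by 5 (mod 7) from one leap year to the next four years later (or differs when a century non-leap intervenes).
Leap-day weekdays: 1960:Mon 1964:Sat 1968:Thu 1972:Tue 1976:Sun✓ 1980:Fri 1984:Wed 1988:Mon 1992:Sat 1996:Thu 2000:Tue 2004:Sun✓
Sunday: 1976, 2004 → 2.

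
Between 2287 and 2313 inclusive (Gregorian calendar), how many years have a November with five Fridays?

9

November has 30 days; it has five Fridays when Friday falls among the first (month-length − 28) days — i.e. when November 1 is one of Friday/Thursday.
November 1 by year: 2287:Tue 2288:Thu✓ 2289:Fri✓ 2290:Sat 2291:Sun 2292:Tue 2293:Wed 2294:Thu✓ 2295:Fri✓ 2296:Sun 2297:Mon 2298:Tue 2299:Wed 2300:Thu✓ 2301:Fri✓ 2302:Sat 2303:Sun 2304:Tue 2305:Wed 2306:Thu✓ 2307:Fri✓ 2308:Sun 2309:Mon 2310:Tue 2311:Wed 2312:Fri✓ 2313:Sat
Years with five Fridays: 2288, 2289, 2294, 2295, 2300, 2301, 2306, 2307, 2312 → 9.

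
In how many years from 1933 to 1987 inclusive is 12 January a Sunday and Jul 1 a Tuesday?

6

Check each year's weekday for 12 January and Jul 1:
  1933: Thu/Sat  1934: Fri/Sun  1935: Sat/Mon  1936: Sun/Wed  1937: Tue/Thu  1938: Wed/Fri  1939: Thu/Sat  1940: Fri/Mon  1941: Sun/Tue ✓  1942: Mon/Wed  1943: Tue/Thu  1944: Wed/Sat  1945: Fri/Sun  1946: Sat/Mon  …(27 more)…  1974: Sat/Mon  1975: Sun/Tue ✓  1976: Mon/Thu  1977: Wed/Fri  1978: Thu/Sat  1979: Fri/Sun  1980: Sat/Tue  1981: Mon/Wed  1982: Tue/Thu  1983: Wed/Fri  1984: Thu/Sun  1985: Sat/Mon  1986: Sun/Tue ✓  1987: Mon/Wed
Both conditions hold in: 1941, 1947, 1958, 1969, 1975, 1986 — 6.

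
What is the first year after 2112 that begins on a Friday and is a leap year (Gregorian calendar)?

2140

Jan 1 advances by 2 weekdays after a leap year and by 1 after a common year.
2112: Jan 1 is Friday (leap).
2113: Sunday
2114: Monday
2115: Tuesday
2116: Wednesday (leap)
2117: Friday
2118: Saturday
2119: Sunday
2120: Monday (leap)
2121: Wednesday
2122: Thursday
2123: Friday
2124: Saturday (leap)
2125: Monday
2126: Tuesday
2127: Wednesday
2128: Thursday (leap)
2129: Saturday
2130: Sunday
2131: Monday
2132: Tuesday (leap)
2133: Thursday
2134: Friday
2135: Saturday
2136: Sunday (leap)
2137: Tuesday
2138: Wednesday
2139: Thursday
2140: Friday (leap)
2140 begins on a Friday and is a leap year.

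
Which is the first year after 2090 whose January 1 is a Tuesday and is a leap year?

Jan 1 advances by 2 weekdays after a leap year and by 1 after a common year.
2090: Jan 1 is Sunday.
2091: Monday
2092: Tuesday (leap)
2092 begins on a Tuesday and is a leap year.

2092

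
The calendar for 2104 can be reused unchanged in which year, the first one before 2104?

2092

Two years share a calendar iff Jan 1 falls on the same weekday and both are leap or both are common. 2104: Jan 1 is Tuesday, leap year.
2103: Jan 1 Monday, common
2102: Jan 1 Sunday, common
2101: Jan 1 Saturday, common
2100: Jan 1 Friday, common
2099: Jan 1 Thursday, common
2098: Jan 1 Wednesday, common
2097: Jan 1 Tuesday, common
2096: Jan 1 Sunday, leap
2095: Jan 1 Saturday, common
2094: Jan 1 Friday, common
2093: Jan 1 Thursday, common
2092: Jan 1 Tuesday, leap
2092 matches on both conditions.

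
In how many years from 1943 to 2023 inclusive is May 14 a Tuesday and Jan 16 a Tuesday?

Check each year's weekday for May 14 and Jan 16:
  1943: Fri/Sat  1944: Sun/Sun  1945: Mon/Tue  1946: Tue/Wed  1947: Wed/Thu  1948: Fri/Fri  1949: Sat/Sun  1950: Sun/Mon  1951: Mon/Tue  1952: Wed/Wed  1953: Thu/Fri  1954: Fri/Sat  1955: Sat/Sun  1956: Mon/Mon  …(53 more)…  2010: Fri/Sat  2011: Sat/Sun  2012: Mon/Mon  2013: Tue/Wed  2014: Wed/Thu  2015: Thu/Fri  2016: Sat/Sat  2017: Sun/Mon  2018: Mon/Tue  2019: Tue/Wed  2020: Thu/Thu  2021: Fri/Sat  2022: Sat/Sun  2023: Sun/Mon
Both conditions hold in: 1968, 1996 — 2.

2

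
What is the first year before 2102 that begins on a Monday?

Jan 1 advances by 2 weekdays after a leap year and by 1 after a common year.
2102: Jan 1 is Sunday.
2101: Saturday
2100: Friday
2099: Thursday
2098: Wednesday
2097: Tuesday
2096: Sunday (leap)
2095: Saturday
2094: Friday
2093: Thursday
2092: Tuesday (leap)
2091: Monday
2091 begins on a Monday

2091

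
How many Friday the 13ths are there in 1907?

2

Check the 13th of each month of 1907: Jan 13: Sun, Feb 13: Wed, Mar 13: Wed, Apr 13: Sat, May 13: Mon, Jun 13: Thu, Jul 13: Sat, Aug 13: Tue, Sep 13: Fri, Oct 13: Sun, Nov 13: Wed, Dec 13: Fri.
Friday occurs in September, December — 2 months.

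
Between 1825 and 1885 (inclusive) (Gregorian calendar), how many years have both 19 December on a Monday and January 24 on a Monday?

Check each year's weekday for 19 December and January 24:
  1825: Mon/Mon ✓  1826: Tue/Tue  1827: Wed/Wed  1828: Fri/Thu  1829: Sat/Sat  1830: Sun/Sun  1831: Mon/Mon ✓  1832: Wed/Tue  1833: Thu/Thu  1834: Fri/Fri  1835: Sat/Sat  1836: Mon/Sun  1837: Tue/Tue  1838: Wed/Wed  …(33 more)…  1872: Thu/Wed  1873: Fri/Fri  1874: Sat/Sat  1875: Sun/Sun  1876: Tue/Mon  1877: Wed/Wed  1878: Thu/Thu  1879: Fri/Fri  1880: Sun/Sat  1881: Mon/Mon ✓  1882: Tue/Tue  1883: Wed/Wed  1884: Fri/Thu  1885: Sat/Sat
Both conditions hold in: 1825, 1831, 1842, 1853, 1859, 1870, 1881 — 7.

7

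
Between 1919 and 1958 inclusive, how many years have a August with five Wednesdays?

August has 31 days; it has five Wednesdays when Wednesday falls among the first (month-length − 28) days — i.e. when August 1 is one of Wednesday/Tuesday/Monday.
August 1 by year: 1919:Fri 1920:Sun 1921:Mon✓ 1922:Tue✓ 1923:Wed✓ 1924:Fri 1925:Sat 1926:Sun 1927:Mon✓ 1928:Wed✓ 1929:Thu 1930:Fri 1931:Sat 1932:Mon✓ 1933:Tue✓ …(10 more)… 1944:Tue✓ 1945:Wed✓ 1946:Thu 1947:Fri 1948:Sun 1949:Mon✓ 1950:Tue✓ 1951:Wed✓ 1952:Fri 1953:Sat 1954:Sun 1955:Mon✓ 1956:Wed✓ 1957:Thu 1958:Fri
Years with five Wednesdays: 1921, 1922, 1923, 1927, 1928, 1932, 1933, 1934, 1938, 1939, 1944, 1945, 1949, 1950, 1951, 1955, 1956 → 17.

17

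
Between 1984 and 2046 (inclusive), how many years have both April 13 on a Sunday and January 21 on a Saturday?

Check each year's weekday for April 13 and January 21:
  1984: Fri/Sat  1985: Sat/Mon  1986: Sun/Tue  1987: Mon/Wed  1988: Wed/Thu  1989: Thu/Sat  1990: Fri/Sun  1991: Sat/Mon  1992: Mon/Tue  1993: Tue/Thu  1994: Wed/Fri  1995: Thu/Sat  1996: Sat/Sun  1997: Sun/Tue  …(35 more)…  2033: Wed/Fri  2034: Thu/Sat  2035: Fri/Sun  2036: Sun/Mon  2037: Mon/Wed  2038: Tue/Thu  2039: Wed/Fri  2040: Fri/Sat  2041: Sat/Mon  2042: Sun/Tue  2043: Mon/Wed  2044: Wed/Thu  2045: Thu/Sat  2046: Fri/Sun
Both conditions hold in: no year — 0.

0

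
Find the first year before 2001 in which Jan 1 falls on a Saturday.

Jan 1 advances by 2 weekdays after a leap year and by 1 after a common year.
2001: Jan 1 is Monday.
2000: Saturday (leap)
2000 begins on a Saturday

2000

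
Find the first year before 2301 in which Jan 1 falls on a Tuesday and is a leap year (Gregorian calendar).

2284

Jan 1 advances by 2 weekdays after a leap year and by 1 after a common year.
2301: Jan 1 is Tuesday.
2300: Monday
2299: Sunday
2298: Saturday
2297: Friday
2296: Wednesday (leap)
2295: Tuesday
2294: Monday
2293: Sunday
2292: Friday (leap)
2291: Thursday
2290: Wednesday
2289: Tuesday
2288: Sunday (leap)
2287: Saturday
2286: Friday
2285: Thursday
2284: Tuesday (leap)
2284 begins on a Tuesday and is a leap year.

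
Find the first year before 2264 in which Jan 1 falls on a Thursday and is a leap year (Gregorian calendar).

Jan 1 advances by 2 weekdays after a leap year and by 1 after a common year.
2264: Jan 1 is Friday (leap).
2263: Thursday
2262: Wednesday
2261: Tuesday
2260: Sunday (leap)
2259: Saturday
2258: Friday
2257: Thursday
2256: Tuesday (leap)
2255: Monday
2254: Sunday
2253: Saturday
2252: Thursday (leap)
2252 begins on a Thursday and is a leap year.

2252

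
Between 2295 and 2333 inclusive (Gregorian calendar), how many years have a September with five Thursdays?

September has 30 days; it has five Thursdays when Thursday falls among the first (month-length − 28) days — i.e. when September 1 is one of Thursday/Wednesday.
September 1 by year: 2295:Sun 2296:Tue 2297:Wed✓ 2298:Thu✓ 2299:Fri 2300:Sat 2301:Sun 2302:Mon 2303:Tue 2304:Thu✓ 2305:Fri 2306:Sat 2307:Sun 2308:Tue 2309:Wed✓ …(9 more)… 2319:Mon 2320:Wed✓ 2321:Thu✓ 2322:Fri 2323:Sat 2324:Mon 2325:Tue 2326:Wed✓ 2327:Thu✓ 2328:Sat 2329:Sun 2330:Mon 2331:Tue 2332:Thu✓ 2333:Fri
Years with five Thursdays: 2297, 2298, 2304, 2309, 2310, 2315, 2320, 2321, 2326, 2327, 2332 → 11.

11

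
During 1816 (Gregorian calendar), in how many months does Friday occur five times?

A month of length L has five Fridays iff its first Friday is on day ≤ L−28 (so day 1–3 in a 31-day month, 1–2 in a 30-day month, day 1 in a leap February).
Checking each month of 1816: Jan starts Mon (31d); Feb starts Thu (29d); Mar starts Fri (31d) ✓; Apr starts Mon (30d); May starts Wed (31d) ✓; Jun starts Sat (30d); Jul starts Mon (31d); Aug starts Thu (31d) ✓; Sep starts Sun (30d); Oct starts Tue (31d); Nov starts Fri (30d) ✓; Dec starts Sun (31d).
Five-Friday months: March, May, August, November → 4.

4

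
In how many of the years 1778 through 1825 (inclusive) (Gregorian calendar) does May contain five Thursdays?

May has 31 days; it has five Thursdays when Thursday falls among the first (month-length − 28) days — i.e. when May 1 is one of Thursday/Wednesday/Tuesday.
May 1 by year: 1778:Fri 1779:Sat 1780:Mon 1781:Tue✓ 1782:Wed✓ 1783:Thu✓ 1784:Sat 1785:Sun 1786:Mon 1787:Tue✓ 1788:Thu✓ 1789:Fri 1790:Sat 1791:Sun 1792:Tue✓ …(18 more)… 1811:Wed✓ 1812:Fri 1813:Sat 1814:Sun 1815:Mon 1816:Wed✓ 1817:Thu✓ 1818:Fri 1819:Sat 1820:Mon 1821:Tue✓ 1822:Wed✓ 1823:Thu✓ 1824:Sat 1825:Sun
Years with five Thursdays: 1781, 1782, 1783, 1787, 1788, 1792, 1793, 1794, 1798, 1799, 1800, 1804, 1805, 1806, 1810, 1811, 1816, 1817, 1821, 1822, 1823 → 21.

21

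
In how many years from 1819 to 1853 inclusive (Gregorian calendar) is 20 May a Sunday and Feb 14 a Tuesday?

Check each year's weekday for 20 May and Feb 14:
  1819: Thu/Sun  1820: Sat/Mon  1821: Sun/Wed  1822: Mon/Thu  1823: Tue/Fri  1824: Thu/Sat  1825: Fri/Mon  1826: Sat/Tue  1827: Sun/Wed  1828: Tue/Thu  1829: Wed/Sat  1830: Thu/Sun  1831: Fri/Mon  1832: Sun/Tue ✓  …(7 more)…  1840: Wed/Fri  1841: Thu/Sun  1842: Fri/Mon  1843: Sat/Tue  1844: Mon/Wed  1845: Tue/Fri  1846: Wed/Sat  1847: Thu/Sun  1848: Sat/Mon  1849: Sun/Wed  1850: Mon/Thu  1851: Tue/Fri  1852: Thu/Sat  1853: Fri/Mon
Both conditions hold in: 1832 — 1.

1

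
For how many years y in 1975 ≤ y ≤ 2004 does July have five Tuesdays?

13

July has 31 days; it has five Tuesdays when Tuesday falls among the first (month-length − 28) days — i.e. when July 1 is one of Tuesday/Monday/Sunday.
July 1 by year: 1975:Tue✓ 1976:Thu 1977:Fri 1978:Sat 1979:Sun✓ 1980:Tue✓ 1981:Wed 1982:Thu 1983:Fri 1984:Sun✓ 1985:Mon✓ 1986:Tue✓ 1987:Wed 1988:Fri 1989:Sat 1990:Sun✓ 1991:Mon✓ 1992:Wed 1993:Thu 1994:Fri 1995:Sat 1996:Mon✓ 1997:Tue✓ 1998:Wed 1999:Thu 2000:Sat 2001:Sun✓ 2002:Mon✓ 2003:Tue✓ 2004:Thu
Years with five Tuesdays: 1975, 1979, 1980, 1984, 1985, 1986, 1990, 1991, 1996, 1997, 2001, 2002, 2003 → 13.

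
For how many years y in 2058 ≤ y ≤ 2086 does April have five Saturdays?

8

April has 30 days; it has five Saturdays when Saturday falls among the first (month-length − 28) days — i.e. when April 1 is one of Saturday/Friday.
April 1 by year: 2058:Mon 2059:Tue 2060:Thu 2061:Fri✓ 2062:Sat✓ 2063:Sun 2064:Tue 2065:Wed 2066:Thu 2067:Fri✓ 2068:Sun 2069:Mon 2070:Tue 2071:Wed 2072:Fri✓ 2073:Sat✓ 2074:Sun 2075:Mon 2076:Wed 2077:Thu 2078:Fri✓ 2079:Sat✓ 2080:Mon 2081:Tue 2082:Wed 2083:Thu 2084:Sat✓ 2085:Sun 2086:Mon
Years with five Saturdays: 2061, 2062, 2067, 2072, 2073, 2078, 2079, 2084 → 8.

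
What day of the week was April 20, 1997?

January 1, 1997 is a Wednesday.
April 20 is day 110 of the year, i.e. 109 days after Jan 1.
109 mod 7 = 4, so advance 4 weekdays from Wednesday: Sunday.

Sunday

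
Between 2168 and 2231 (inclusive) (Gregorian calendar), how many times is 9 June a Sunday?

9

Track 9 June's weekday year by year (advancing +1, or +2 across a Feb 29):
  2168: Thu  2169: Fri (+1)  2170: Sat (+1)  2171: Sun (+1) ✓  2172: Tue (+2)
  2173: Wed (+1)  2174: Thu (+1)  2175: Fri (+1)  2176: Sun (+2) ✓  2177: Mon (+1)
  2178: Tue (+1)  2179: Wed (+1)  2180: Fri (+2)  2181: Sat (+1)  … (36 more years) …
  2218: Tue (+1)  2219: Wed (+1)  2220: Fri (+2)  2221: Sat (+1)  2222: Sun (+1) ✓
  2223: Mon (+1)  2224: Wed (+2)  2225: Thu (+1)  2226: Fri (+1)  2227: Sat (+1)
  2228: Mon (+2)  2229: Tue (+1)  2230: Wed (+1)  2231: Thu (+1)
Sunday years: 2171, 2176, 2182, 2193, 2199, 2205, 2211, 2216, 2222 — 9 in total.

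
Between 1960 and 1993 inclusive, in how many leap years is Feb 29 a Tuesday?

Leap years in 1960–1993: 9 of them.
Feb 29 weekday advances by 5 (mod 7) from one leap year to the next four years later (or differs when a century non-leap intervenes).
Leap-day weekdays: 1960:Mon 1964:Sat 1968:Thu 1972:Tue✓ 1976:Sun 1980:Fri 1984:Wed 1988:Mon 1992:Sat
Tuesday: 1972 → 1.

1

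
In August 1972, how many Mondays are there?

4

August 1972 has 31 days and begins on Tuesday.
The first Monday is August 7.
Mondays fall on 7, 14, 21, 28 — that's 4.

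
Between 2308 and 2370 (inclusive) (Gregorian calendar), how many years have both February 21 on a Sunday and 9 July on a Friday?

7

Check each year's weekday for February 21 and 9 July:
  2308: Fri/Thu  2309: Sun/Fri ✓  2310: Mon/Sat  2311: Tue/Sun  2312: Wed/Tue  2313: Fri/Wed  2314: Sat/Thu  2315: Sun/Fri ✓  2316: Mon/Sun  2317: Wed/Mon  2318: Thu/Tue  2319: Fri/Wed  2320: Sat/Fri  2321: Mon/Sat  …(35 more)…  2357: Thu/Tue  2358: Fri/Wed  2359: Sat/Thu  2360: Sun/Sat  2361: Tue/Sun  2362: Wed/Mon  2363: Thu/Tue  2364: Fri/Thu  2365: Sun/Fri ✓  2366: Mon/Sat  2367: Tue/Sun  2368: Wed/Tue  2369: Fri/Wed  2370: Sat/Thu
Both conditions hold in: 2309, 2315, 2326, 2337, 2343, 2354, 2365 — 7.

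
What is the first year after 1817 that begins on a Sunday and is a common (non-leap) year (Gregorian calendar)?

Jan 1 advances by 2 weekdays after a leap year and by 1 after a common year.
1817: Jan 1 is Wednesday.
1818: Thursday
1819: Friday
1820: Saturday (leap)
1821: Monday
1822: Tuesday
1823: Wednesday
1824: Thursday (leap)
1825: Saturday
1826: Sunday
1826 begins on a Sunday and is a common year.

1826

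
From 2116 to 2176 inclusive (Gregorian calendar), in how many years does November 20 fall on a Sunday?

Track November 20's weekday year by year (advancing +1, or +2 across a Feb 29):
  2116: Fri  2117: Sat (+1)  2118: Sun (+1) ✓  2119: Mon (+1)  2120: Wed (+2)
  2121: Thu (+1)  2122: Fri (+1)  2123: Sat (+1)  2124: Mon (+2)  2125: Tue (+1)
  2126: Wed (+1)  2127: Thu (+1)  2128: Sat (+2)  2129: Sun (+1) ✓  … (33 more years) …
  2163: Sun (+1) ✓  2164: Tue (+2)  2165: Wed (+1)  2166: Thu (+1)  2167: Fri (+1)
  2168: Sun (+2) ✓  2169: Mon (+1)  2170: Tue (+1)  2171: Wed (+1)  2172: Fri (+2)
  2173: Sat (+1)  2174: Sun (+1) ✓  2175: Mon (+1)  2176: Wed (+2)
Sunday years: 2118, 2129, 2135, 2140, 2146, 2157, 2163, 2168, 2174 — 9 in total.

9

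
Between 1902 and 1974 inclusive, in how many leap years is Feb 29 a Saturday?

Leap years in 1902–1974: 18 of them.
Feb 29 weekday advances by 5 (mod 7) from one leap year to the next four years later (or differs when a century non-leap intervenes).
Leap-day weekdays: 1904:Mon 1908:Sat✓ 1912:Thu 1916:Tue 1920:Sun 1924:Fri 1928:Wed 1932:Mon 1936:Sat✓ 1940:Thu 1944:Tue 1948:Sun 1952:Fri 1956:Wed 1960:Mon 1964:Sat✓ 1968:Thu 1972:Tue
Saturday: 1908, 1936, 1964 → 3.

3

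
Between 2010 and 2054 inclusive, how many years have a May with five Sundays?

20

May has 31 days; it has five Sundays when Sunday falls among the first (month-length − 28) days — i.e. when May 1 is one of Sunday/Saturday/Friday.
May 1 by year: 2010:Sat✓ 2011:Sun✓ 2012:Tue 2013:Wed 2014:Thu 2015:Fri✓ 2016:Sun✓ 2017:Mon 2018:Tue 2019:Wed 2020:Fri✓ 2021:Sat✓ 2022:Sun✓ 2023:Mon 2024:Wed …(15 more)… 2040:Tue 2041:Wed 2042:Thu 2043:Fri✓ 2044:Sun✓ 2045:Mon 2046:Tue 2047:Wed 2048:Fri✓ 2049:Sat✓ 2050:Sun✓ 2051:Mon 2052:Wed 2053:Thu 2054:Fri✓
Years with five Sundays: 2010, 2011, 2015, 2016, 2020, 2021, 2022, 2026, 2027, 2032, 2033, 2037, 2038, 2039, 2043, 2044, 2048, 2049, 2050, 2054 → 20.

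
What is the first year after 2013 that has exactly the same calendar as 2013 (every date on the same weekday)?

Two years share a calendar iff Jan 1 falls on the same weekday and both are leap or both are common. 2013: Jan 1 is Tuesday, common year.
2014: Jan 1 Wednesday, common
2015: Jan 1 Thursday, common
2016: Jan 1 Friday, leap
2017: Jan 1 Sunday, common
2018: Jan 1 Monday, common
2019: Jan 1 Tuesday, common
2019 matches on both conditions.

2019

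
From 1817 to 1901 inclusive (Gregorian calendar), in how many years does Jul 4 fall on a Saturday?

Track Jul 4's weekday year by year (advancing +1, or +2 across a Feb 29):
  1817: Fri  1818: Sat (+1) ✓  1819: Sun (+1)  1820: Tue (+2)  1821: Wed (+1)
  1822: Thu (+1)  1823: Fri (+1)  1824: Sun (+2)  1825: Mon (+1)  1826: Tue (+1)
  1827: Wed (+1)  1828: Fri (+2)  1829: Sat (+1) ✓  1830: Sun (+1)  … (57 more years) …
  1888: Wed (+2)  1889: Thu (+1)  1890: Fri (+1)  1891: Sat (+1) ✓  1892: Mon (+2)
  1893: Tue (+1)  1894: Wed (+1)  1895: Thu (+1)  1896: Sat (+2) ✓  1897: Sun (+1)
  1898: Mon (+1)  1899: Tue (+1)  1900: Wed (+1)  1901: Thu (+1)
Saturday years: 1818, 1829, 1835, 1840, 1846, 1857, 1863, 1868, 1874, 1885, 1891, 1896 — 12 in total.

12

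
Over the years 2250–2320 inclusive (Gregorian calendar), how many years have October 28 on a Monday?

11

Track October 28's weekday year by year (advancing +1, or +2 across a Feb 29):
  2250: Mon ✓  2251: Tue (+1)  2252: Thu (+2)  2253: Fri (+1)  2254: Sat (+1)
  2255: Sun (+1)  2256: Tue (+2)  2257: Wed (+1)  2258: Thu (+1)  2259: Fri (+1)
  2260: Sun (+2)  2261: Mon (+1) ✓  2262: Tue (+1)  2263: Wed (+1)  … (43 more years) …
  2307: Mon (+1) ✓  2308: Wed (+2)  2309: Thu (+1)  2310: Fri (+1)  2311: Sat (+1)
  2312: Mon (+2) ✓  2313: Tue (+1)  2314: Wed (+1)  2315: Thu (+1)  2316: Sat (+2)
  2317: Sun (+1)  2318: Mon (+1) ✓  2319: Tue (+1)  2320: Thu (+2)
Monday years: 2250, 2261, 2267, 2272, 2278, 2289, 2295, 2301, 2307, 2312, 2318 — 11 in total.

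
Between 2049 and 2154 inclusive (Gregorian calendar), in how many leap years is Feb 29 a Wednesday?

Leap years in 2049–2154: 25 of them.
Feb 29 weekday advances by 5 (mod 7) from one leap year to the next four years later (or differs when a century non-leap intervenes).
Leap-day weekdays: 2052:Thu 2056:Tue 2060:Sun 2064:Fri 2068:Wed✓ 2072:Mon 2076:Sat 2080:Thu 2084:Tue 2088:Sun 2092:Fri 2096:Wed✓ 2104:Fri 2108:Wed✓ 2112:Mon 2116:Sat 2120:Thu 2124:Tue 2128:Sun 2132:Fri 2136:Wed✓ 2140:Mon 2144:Sat 2148:Thu 2152:Tue
Wednesday: 2068, 2096, 2108, 2136 → 4.

4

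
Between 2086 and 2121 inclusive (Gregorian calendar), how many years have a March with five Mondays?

16

March has 31 days; it has five Mondays when Monday falls among the first (month-length − 28) days — i.e. when March 1 is one of Monday/Sunday/Saturday.
March 1 by year: 2086:Fri 2087:Sat✓ 2088:Mon✓ 2089:Tue 2090:Wed 2091:Thu 2092:Sat✓ 2093:Sun✓ 2094:Mon✓ 2095:Tue 2096:Thu 2097:Fri 2098:Sat✓ 2099:Sun✓ 2100:Mon✓ …(6 more)… 2107:Tue 2108:Thu 2109:Fri 2110:Sat✓ 2111:Sun✓ 2112:Tue 2113:Wed 2114:Thu 2115:Fri 2116:Sun✓ 2117:Mon✓ 2118:Tue 2119:Wed 2120:Fri 2121:Sat✓
Years with five Mondays: 2087, 2088, 2092, 2093, 2094, 2098, 2099, 2100, 2104, 2105, 2106, 2110, 2111, 2116, 2117, 2121 → 16.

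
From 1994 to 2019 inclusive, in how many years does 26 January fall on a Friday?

Track 26 January's weekday year by year (advancing +1, or +2 across a Feb 29):
  1994: Wed  1995: Thu (+1)  1996: Fri (+1) ✓  1997: Sun (+2)  1998: Mon (+1)
  1999: Tue (+1)  2000: Wed (+1)  2001: Fri (+2) ✓  2002: Sat (+1)  2003: Sun (+1)
  2004: Mon (+1)  2005: Wed (+2)  2006: Thu (+1)  2007: Fri (+1) ✓  2008: Sat (+1)
  2009: Mon (+2)  2010: Tue (+1)  2011: Wed (+1)  2012: Thu (+1)  2013: Sat (+2)
  2014: Sun (+1)  2015: Mon (+1)  2016: Tue (+1)  2017: Thu (+2)  2018: Fri (+1) ✓
  2019: Sat (+1)
Friday years: 1996, 2001, 2007, 2018 — 4 in total.

4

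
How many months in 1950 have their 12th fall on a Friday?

1

Check the 12th of each month of 1950: Jan 12: Thu, Feb 12: Sun, Mar 12: Sun, Apr 12: Wed, May 12: Fri, Jun 12: Mon, Jul 12: Wed, Aug 12: Sat, Sep 12: Tue, Oct 12: Thu, Nov 12: Sun, Dec 12: Tue.
Friday occurs in May — 1 month.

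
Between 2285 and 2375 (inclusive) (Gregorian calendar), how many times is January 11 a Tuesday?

12

Track January 11's weekday year by year (advancing +1, or +2 across a Feb 29):
  2285: Sun  2286: Mon (+1)  2287: Tue (+1) ✓  2288: Wed (+1)  2289: Fri (+2)
  2290: Sat (+1)  2291: Sun (+1)  2292: Mon (+1)  2293: Wed (+2)  2294: Thu (+1)
  2295: Fri (+1)  2296: Sat (+1)  2297: Mon (+2)  2298: Tue (+1) ✓  … (63 more years) …
  2362: Thu (+1)  2363: Fri (+1)  2364: Sat (+1)  2365: Mon (+2)  2366: Tue (+1) ✓
  2367: Wed (+1)  2368: Thu (+1)  2369: Sat (+2)  2370: Sun (+1)  2371: Mon (+1)
  2372: Tue (+1) ✓  2373: Thu (+2)  2374: Fri (+1)  2375: Sat (+1)
Tuesday years: 2287, 2298, 2310, 2316, 2321, 2327, 2338, 2344, 2349, 2355, 2366, 2372 — 12 in total.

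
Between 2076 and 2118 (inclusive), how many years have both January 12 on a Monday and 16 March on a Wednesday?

0

Check each year's weekday for January 12 and 16 March:
  2076: Sun/Mon  2077: Tue/Tue  2078: Wed/Wed  2079: Thu/Thu  2080: Fri/Sat  2081: Sun/Sun  2082: Mon/Mon  2083: Tue/Tue  2084: Wed/Thu  2085: Fri/Fri  2086: Sat/Sat  2087: Sun/Sun  2088: Mon/Tue  2089: Wed/Wed  …(15 more)…  2105: Mon/Mon  2106: Tue/Tue  2107: Wed/Wed  2108: Thu/Fri  2109: Sat/Sat  2110: Sun/Sun  2111: Mon/Mon  2112: Tue/Wed  2113: Thu/Thu  2114: Fri/Fri  2115: Sat/Sat  2116: Sun/Mon  2117: Tue/Tue  2118: Wed/Wed
Both conditions hold in: no year — 0.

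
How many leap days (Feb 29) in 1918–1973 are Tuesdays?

Leap years in 1918–1973: 14 of them.
Feb 29 weekday advances by 5 (mod 7) from one leap year to the next four years later (or differs when a century non-leap intervenes).
Leap-day weekdays: 1920:Sun 1924:Fri 1928:Wed 1932:Mon 1936:Sat 1940:Thu 1944:Tue✓ 1948:Sun 1952:Fri 1956:Wed 1960:Mon 1964:Sat 1968:Thu 1972:Tue✓
Tuesday: 1944, 1972 → 2.

2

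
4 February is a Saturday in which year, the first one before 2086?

From one year to the next, a fixed date's weekday advances by 1, or by 2 when a Feb 29 lies between the two dates.
2086: February 4 is Monday.
2085: Sunday (−1)
2084: Friday (−2)
2083: Thursday (−1)
2082: Wednesday (−1)
2081: Tuesday (−1)
2080: Sunday (−2)
2079: Saturday (−1)
4 February falls on a Saturday in 2079.

2079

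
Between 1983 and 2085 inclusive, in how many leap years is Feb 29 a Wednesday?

4

Leap years in 1983–2085: 26 of them.
Feb 29 weekday advances by 5 (mod 7) from one leap year to the next four years later (or differs when a century non-leap intervenes).
Leap-day weekdays: 1984:Wed✓ 1988:Mon 1992:Sat 1996:Thu 2000:Tue 2004:Sun 2008:Fri 2012:Wed✓ 2016:Mon 2020:Sat 2024:Thu 2028:Tue 2032:Sun 2036:Fri 2040:Wed✓ 2044:Mon 2048:Sat 2052:Thu 2056:Tue 2060:Sun 2064:Fri 2068:Wed✓ 2072:Mon 2076:Sat 2080:Thu 2084:Tue
Wednesday: 1984, 2012, 2040, 2068 → 4.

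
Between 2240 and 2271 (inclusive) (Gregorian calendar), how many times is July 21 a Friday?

5

Track July 21's weekday year by year (advancing +1, or +2 across a Feb 29):
  2240: Tue  2241: Wed (+1)  2242: Thu (+1)  2243: Fri (+1) ✓  2244: Sun (+2)
  2245: Mon (+1)  2246: Tue (+1)  2247: Wed (+1)  2248: Fri (+2) ✓  2249: Sat (+1)
  2250: Sun (+1)  2251: Mon (+1)  2252: Wed (+2)  2253: Thu (+1)  … (4 more years) …
  2258: Wed (+1)  2259: Thu (+1)  2260: Sat (+2)  2261: Sun (+1)  2262: Mon (+1)
  2263: Tue (+1)  2264: Thu (+2)  2265: Fri (+1) ✓  2266: Sat (+1)  2267: Sun (+1)
  2268: Tue (+2)  2269: Wed (+1)  2270: Thu (+1)  2271: Fri (+1) ✓
Friday years: 2243, 2248, 2254, 2265, 2271 — 5 in total.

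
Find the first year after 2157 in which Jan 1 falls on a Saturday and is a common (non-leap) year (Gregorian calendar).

Jan 1 advances by 2 weekdays after a leap year and by 1 after a common year.
2157: Jan 1 is Saturday.
2158: Sunday
2159: Monday
2160: Tuesday (leap)
2161: Thursday
2162: Friday
2163: Saturday
2163 begins on a Saturday and is a common year.

2163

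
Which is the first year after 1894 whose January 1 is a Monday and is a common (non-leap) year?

Jan 1 advances by 2 weekdays after a leap year and by 1 after a common year.
1894: Jan 1 is Monday.
1895: Tuesday
1896: Wednesday (leap)
1897: Friday
1898: Saturday
1899: Sunday
1900: Monday
1900 begins on a Monday and is a common year.

1900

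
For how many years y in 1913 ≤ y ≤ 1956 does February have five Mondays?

February has 28 days (29 in leap years); it has five Mondays when Monday falls among the first (month-length − 28) days — i.e. when February 1 is Monday in a leap year (never in a common year).
February 1 by year: 1913:Sat 1914:Sun 1915:Mon 1916:Tue 1917:Thu 1918:Fri 1919:Sat 1920:Sun 1921:Tue 1922:Wed 1923:Thu 1924:Fri 1925:Sun 1926:Mon 1927:Tue …(14 more)… 1942:Sun 1943:Mon 1944:Tue 1945:Thu 1946:Fri 1947:Sat 1948:Sun 1949:Tue 1950:Wed 1951:Thu 1952:Fri 1953:Sun 1954:Mon 1955:Tue 1956:Wed
Years with five Mondays: 1932 → 1.

1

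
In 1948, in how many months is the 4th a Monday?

Check the 4th of each month of 1948: Jan 4: Sun, Feb 4: Wed, Mar 4: Thu, Apr 4: Sun, May 4: Tue, Jun 4: Fri, Jul 4: Sun, Aug 4: Wed, Sep 4: Sat, Oct 4: Mon, Nov 4: Thu, Dec 4: Sat.
Monday occurs in October — 1 month.

1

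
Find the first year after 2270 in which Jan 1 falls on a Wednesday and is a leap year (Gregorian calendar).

Jan 1 advances by 2 weekdays after a leap year and by 1 after a common year.
2270: Jan 1 is Saturday.
2271: Sunday
2272: Monday (leap)
2273: Wednesday
2274: Thursday
2275: Friday
2276: Saturday (leap)
2277: Monday
2278: Tuesday
2279: Wednesday
2280: Thursday (leap)
2281: Saturday
2282: Sunday
2283: Monday
2284: Tuesday (leap)
2285: Thursday
2286: Friday
2287: Saturday
2288: Sunday (leap)
2289: Tuesday
2290: Wednesday
2291: Thursday
2292: Friday (leap)
2293: Sunday
2294: Monday
2295: Tuesday
2296: Wednesday (leap)
2296 begins on a Wednesday and is a leap year.

2296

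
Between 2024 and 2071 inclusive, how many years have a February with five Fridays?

2

February has 28 days (29 in leap years); it has five Fridays when Friday falls among the first (month-length − 28) days — i.e. when February 1 is Friday in a leap year (never in a common year).
February 1 by year: 2024:Thu 2025:Sat 2026:Sun 2027:Mon 2028:Tue 2029:Thu 2030:Fri 2031:Sat 2032:Sun 2033:Tue 2034:Wed 2035:Thu 2036:Fri✓ 2037:Sun 2038:Mon …(18 more)… 2057:Thu 2058:Fri 2059:Sat 2060:Sun 2061:Tue 2062:Wed 2063:Thu 2064:Fri✓ 2065:Sun 2066:Mon 2067:Tue 2068:Wed 2069:Fri 2070:Sat 2071:Sun
Years with five Fridays: 2036, 2064 → 2.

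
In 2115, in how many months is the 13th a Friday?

Check the 13th of each month of 2115: Jan 13: Sun, Feb 13: Wed, Mar 13: Wed, Apr 13: Sat, May 13: Mon, Jun 13: Thu, Jul 13: Sat, Aug 13: Tue, Sep 13: Fri, Oct 13: Sun, Nov 13: Wed, Dec 13: Fri.
Friday occurs in September, December — 2 months.

2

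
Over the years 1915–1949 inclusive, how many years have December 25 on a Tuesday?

Track December 25's weekday year by year (advancing +1, or +2 across a Feb 29):
  1915: Sat  1916: Mon (+2)  1917: Tue (+1) ✓  1918: Wed (+1)  1919: Thu (+1)
  1920: Sat (+2)  1921: Sun (+1)  1922: Mon (+1)  1923: Tue (+1) ✓  1924: Thu (+2)
  1925: Fri (+1)  1926: Sat (+1)  1927: Sun (+1)  1928: Tue (+2) ✓  … (7 more years) …
  1936: Fri (+2)  1937: Sat (+1)  1938: Sun (+1)  1939: Mon (+1)  1940: Wed (+2)
  1941: Thu (+1)  1942: Fri (+1)  1943: Sat (+1)  1944: Mon (+2)  1945: Tue (+1) ✓
  1946: Wed (+1)  1947: Thu (+1)  1948: Sat (+2)  1949: Sun (+1)
Tuesday years: 1917, 1923, 1928, 1934, 1945 — 5 in total.

5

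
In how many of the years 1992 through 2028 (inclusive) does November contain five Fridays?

November has 30 days; it has five Fridays when Friday falls among the first (month-length − 28) days — i.e. when November 1 is one of Friday/Thursday.
November 1 by year: 1992:Sun 1993:Mon 1994:Tue 1995:Wed 1996:Fri✓ 1997:Sat 1998:Sun 1999:Mon 2000:Wed 2001:Thu✓ 2002:Fri✓ 2003:Sat 2004:Mon 2005:Tue 2006:Wed …(7 more)… 2014:Sat 2015:Sun 2016:Tue 2017:Wed 2018:Thu✓ 2019:Fri✓ 2020:Sun 2021:Mon 2022:Tue 2023:Wed 2024:Fri✓ 2025:Sat 2026:Sun 2027:Mon 2028:Wed
Years with five Fridays: 1996, 2001, 2002, 2007, 2012, 2013, 2018, 2019, 2024 → 9.

9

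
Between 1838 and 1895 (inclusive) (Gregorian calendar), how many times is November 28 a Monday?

Track November 28's weekday year by year (advancing +1, or +2 across a Feb 29):
  1838: Wed  1839: Thu (+1)  1840: Sat (+2)  1841: Sun (+1)  1842: Mon (+1) ✓
  1843: Tue (+1)  1844: Thu (+2)  1845: Fri (+1)  1846: Sat (+1)  1847: Sun (+1)
  1848: Tue (+2)  1849: Wed (+1)  1850: Thu (+1)  1851: Fri (+1)  … (30 more years) …
  1882: Tue (+1)  1883: Wed (+1)  1884: Fri (+2)  1885: Sat (+1)  1886: Sun (+1)
  1887: Mon (+1) ✓  1888: Wed (+2)  1889: Thu (+1)  1890: Fri (+1)  1891: Sat (+1)
  1892: Mon (+2) ✓  1893: Tue (+1)  1894: Wed (+1)  1895: Thu (+1)
Monday years: 1842, 1853, 1859, 1864, 1870, 1881, 1887, 1892 — 8 in total.

8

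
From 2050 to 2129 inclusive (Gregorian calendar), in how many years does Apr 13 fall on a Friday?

11

Track Apr 13's weekday year by year (advancing +1, or +2 across a Feb 29):
  2050: Wed  2051: Thu (+1)  2052: Sat (+2)  2053: Sun (+1)  2054: Mon (+1)
  2055: Tue (+1)  2056: Thu (+2)  2057: Fri (+1) ✓  2058: Sat (+1)  2059: Sun (+1)
  2060: Tue (+2)  2061: Wed (+1)  2062: Thu (+1)  2063: Fri (+1) ✓  … (52 more years) …
  2116: Mon (+2)  2117: Tue (+1)  2118: Wed (+1)  2119: Thu (+1)  2120: Sat (+2)
  2121: Sun (+1)  2122: Mon (+1)  2123: Tue (+1)  2124: Thu (+2)  2125: Fri (+1) ✓
  2126: Sat (+1)  2127: Sun (+1)  2128: Tue (+2)  2129: Wed (+1)
Friday years: 2057, 2063, 2068, 2074, 2085, 2091, 2096, 2103, 2108, 2114, 2125 — 11 in total.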